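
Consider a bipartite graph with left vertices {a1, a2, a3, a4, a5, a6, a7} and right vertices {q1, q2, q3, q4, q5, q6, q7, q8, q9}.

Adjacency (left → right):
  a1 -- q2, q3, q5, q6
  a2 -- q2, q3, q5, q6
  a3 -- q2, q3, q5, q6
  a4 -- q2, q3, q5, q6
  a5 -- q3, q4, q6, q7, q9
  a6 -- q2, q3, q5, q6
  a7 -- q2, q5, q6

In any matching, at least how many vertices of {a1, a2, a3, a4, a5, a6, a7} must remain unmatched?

For example, pair a1→q3, a2→q5, a3→q2, a4→q6, a5→q9.
The set {a1, a2, a3, a4, a6, a7} has only 4 neighbours ({q2, q3, q5, q6}), so by Hall's theorem at most 5 of the 7 left vertices can be matched.
That matches 5 of the 7, leaving 2 unmatched; no matching can do better.

2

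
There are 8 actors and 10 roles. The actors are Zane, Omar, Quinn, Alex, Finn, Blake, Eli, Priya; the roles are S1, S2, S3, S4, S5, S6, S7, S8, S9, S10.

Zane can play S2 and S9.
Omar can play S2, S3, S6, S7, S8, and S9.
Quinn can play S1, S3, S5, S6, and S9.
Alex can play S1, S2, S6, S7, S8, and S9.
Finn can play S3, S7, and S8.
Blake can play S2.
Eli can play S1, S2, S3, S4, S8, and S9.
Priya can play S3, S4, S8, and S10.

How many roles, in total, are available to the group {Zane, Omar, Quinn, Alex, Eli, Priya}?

10

The union of neighbours of {Zane, Omar, Quinn, Alex, Eli, Priya} is {S1, S2, S3, S4, S5, S6, S7, S8, S9, S10}, which has 10 elements.
Since |N(S)| = 10 ≥ |S| = 6, Hall's condition holds for this subset.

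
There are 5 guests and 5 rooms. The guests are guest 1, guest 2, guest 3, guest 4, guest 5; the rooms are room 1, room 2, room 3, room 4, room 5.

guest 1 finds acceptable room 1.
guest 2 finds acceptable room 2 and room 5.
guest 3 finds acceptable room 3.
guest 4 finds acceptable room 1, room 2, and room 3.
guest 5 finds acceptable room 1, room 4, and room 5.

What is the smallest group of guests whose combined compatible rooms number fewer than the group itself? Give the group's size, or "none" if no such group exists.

A matching saturating every guest exists, for instance guest 1→room 1, guest 2→room 5, guest 3→room 3, guest 4→room 2, guest 5→room 4.
By Hall's marriage theorem, this means |N(S)| ≥ |S| for every subset S, so no violating subset exists.

none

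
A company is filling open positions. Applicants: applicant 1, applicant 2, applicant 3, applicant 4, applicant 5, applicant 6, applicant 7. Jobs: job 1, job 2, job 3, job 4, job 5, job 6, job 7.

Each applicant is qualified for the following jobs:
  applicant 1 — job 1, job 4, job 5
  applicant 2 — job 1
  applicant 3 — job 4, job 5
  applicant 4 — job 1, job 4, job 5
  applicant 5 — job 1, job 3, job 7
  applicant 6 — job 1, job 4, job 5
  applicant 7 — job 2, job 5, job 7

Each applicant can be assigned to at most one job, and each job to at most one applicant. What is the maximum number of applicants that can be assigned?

5

A valid assignment of size 5: applicant 1–job 5, applicant 2–job 1, applicant 3–job 4, applicant 5–job 3, applicant 7–job 2.
The set {applicant 1, applicant 2, applicant 3, applicant 4, applicant 6} has only 3 neighbours ({job 1, job 4, job 5}), so by Hall's theorem at most 5 of the 7 applicants can be matched.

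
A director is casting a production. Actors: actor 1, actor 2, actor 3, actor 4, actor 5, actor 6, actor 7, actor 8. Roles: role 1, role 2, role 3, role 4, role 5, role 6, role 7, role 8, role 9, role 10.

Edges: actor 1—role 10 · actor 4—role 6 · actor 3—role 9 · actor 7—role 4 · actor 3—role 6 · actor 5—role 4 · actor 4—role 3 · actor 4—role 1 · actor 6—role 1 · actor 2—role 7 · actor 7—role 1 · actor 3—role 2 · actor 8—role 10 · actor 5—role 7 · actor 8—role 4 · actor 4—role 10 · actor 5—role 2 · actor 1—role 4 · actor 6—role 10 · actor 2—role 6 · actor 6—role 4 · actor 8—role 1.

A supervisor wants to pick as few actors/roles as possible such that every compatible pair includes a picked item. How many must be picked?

7

The 7 edges actor 1–role 4, actor 2–role 6, actor 3–role 2, actor 4–role 3, actor 5–role 7, actor 6–role 10, actor 7–role 1 form a matching, so any vertex cover needs at least 7 vertices (one per matched edge).
Conversely {actor 2, actor 3, actor 4, actor 5, role 1, role 4, role 10} meets every edge and has exactly 7 vertices, so 7 is optimal.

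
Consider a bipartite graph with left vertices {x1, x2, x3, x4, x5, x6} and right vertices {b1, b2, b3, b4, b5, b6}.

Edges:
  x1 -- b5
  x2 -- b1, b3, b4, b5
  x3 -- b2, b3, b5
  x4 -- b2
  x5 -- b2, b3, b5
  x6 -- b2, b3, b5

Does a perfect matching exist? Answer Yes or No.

The set {x1, x3, x4, x5, x6} has only 3 neighbours ({b2, b3, b5}), so by Hall's theorem at most 4 of the 6 left vertices can be matched.
Hence no matching covers every left vertex.

No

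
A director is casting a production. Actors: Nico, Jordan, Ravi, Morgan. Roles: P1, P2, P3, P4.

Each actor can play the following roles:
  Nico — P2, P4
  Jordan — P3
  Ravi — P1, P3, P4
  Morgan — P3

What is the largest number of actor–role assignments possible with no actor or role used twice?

3

A valid assignment of size 3: Nico–P4, Jordan–P3, Ravi–P1.
The set {Jordan, Morgan} has only 1 neighbour ({P3}), so by Hall's theorem at most 3 of the 4 actors can be matched.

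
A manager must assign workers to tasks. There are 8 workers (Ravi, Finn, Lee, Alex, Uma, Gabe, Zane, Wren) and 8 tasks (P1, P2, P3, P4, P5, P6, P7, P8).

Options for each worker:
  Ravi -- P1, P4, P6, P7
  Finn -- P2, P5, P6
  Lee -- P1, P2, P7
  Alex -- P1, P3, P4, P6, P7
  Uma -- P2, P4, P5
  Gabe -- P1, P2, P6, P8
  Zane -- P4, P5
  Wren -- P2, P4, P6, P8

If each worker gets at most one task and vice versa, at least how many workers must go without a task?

One maximum matching: Ravi-P7, Finn-P6, Lee-P2, Alex-P3, Uma-P4, Gabe-P1, Zane-P5, Wren-P8.
This saturates every worker, so 8 is the maximum.
That matches 8 of the 8, leaving 0 unmatched; no matching can do better.

0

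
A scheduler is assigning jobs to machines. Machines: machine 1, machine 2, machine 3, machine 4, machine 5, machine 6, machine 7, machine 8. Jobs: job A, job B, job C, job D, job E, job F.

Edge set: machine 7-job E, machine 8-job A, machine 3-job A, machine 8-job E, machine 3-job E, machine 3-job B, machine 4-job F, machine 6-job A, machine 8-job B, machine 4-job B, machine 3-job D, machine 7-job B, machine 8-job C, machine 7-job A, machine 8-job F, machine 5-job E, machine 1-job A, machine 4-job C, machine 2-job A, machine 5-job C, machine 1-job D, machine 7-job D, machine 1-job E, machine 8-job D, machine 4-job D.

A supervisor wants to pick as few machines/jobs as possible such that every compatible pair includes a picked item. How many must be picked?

6

The 6 edges machine 1–job D, machine 2–job A, machine 3–job B, machine 4–job F, machine 5–job C, machine 7–job E form a matching, so any vertex cover needs at least 6 vertices (one per matched edge).
Conversely {job A, job B, job C, job D, job E, job F} meets every edge and has exactly 6 vertices, so 6 is optimal.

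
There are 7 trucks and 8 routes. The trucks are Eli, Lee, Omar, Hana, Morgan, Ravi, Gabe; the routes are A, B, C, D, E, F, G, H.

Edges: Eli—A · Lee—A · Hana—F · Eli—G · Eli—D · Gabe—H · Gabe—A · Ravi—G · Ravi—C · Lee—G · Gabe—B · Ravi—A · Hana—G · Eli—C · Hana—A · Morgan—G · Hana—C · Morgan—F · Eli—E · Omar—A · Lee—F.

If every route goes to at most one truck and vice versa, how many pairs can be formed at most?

6

A valid assignment of size 6: Eli→E, Lee→G, Omar→A, Hana→C, Morgan→F, Gabe→B.
The set {Lee, Omar, Hana, Morgan, Ravi} has only 4 neighbours ({A, C, F, G}), so by Hall's theorem at most 6 of the 7 trucks can be matched.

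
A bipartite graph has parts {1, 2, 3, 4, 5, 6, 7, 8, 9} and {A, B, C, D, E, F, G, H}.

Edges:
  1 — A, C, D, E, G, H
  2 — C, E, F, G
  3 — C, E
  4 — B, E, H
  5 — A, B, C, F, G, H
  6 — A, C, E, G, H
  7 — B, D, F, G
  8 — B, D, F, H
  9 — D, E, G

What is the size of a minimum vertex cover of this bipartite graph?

8

A maximum matching has 8 edges (e.g. 1–D, 2–E, 3–C, 4–H, 5–G, 6–A, 7–F, 8–B).
By König's theorem the minimum vertex cover has the same size. One such cover is {A, B, C, D, E, F, G, H}.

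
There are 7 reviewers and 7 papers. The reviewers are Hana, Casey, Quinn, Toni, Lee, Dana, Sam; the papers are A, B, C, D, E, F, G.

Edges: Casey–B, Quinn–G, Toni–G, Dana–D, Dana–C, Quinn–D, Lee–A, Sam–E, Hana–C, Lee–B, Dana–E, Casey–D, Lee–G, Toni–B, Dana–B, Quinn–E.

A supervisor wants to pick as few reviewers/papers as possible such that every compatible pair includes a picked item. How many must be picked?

{Lee, B, C, D, E, G} is a vertex cover of size 6: every edge has an endpoint in this set.
No smaller cover exists because Hana–C, Casey–D, Quinn–E, Toni–G, Lee–A, Dana–B is a matching of size 6, and a cover must include an endpoint of each of these disjoint edges (König's theorem).

6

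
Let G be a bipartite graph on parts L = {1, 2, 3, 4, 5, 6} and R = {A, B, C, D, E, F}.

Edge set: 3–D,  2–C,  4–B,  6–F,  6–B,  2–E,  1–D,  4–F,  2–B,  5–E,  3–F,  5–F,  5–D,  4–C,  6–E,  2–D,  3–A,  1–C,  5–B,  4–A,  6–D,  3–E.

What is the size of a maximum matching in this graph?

6

A valid assignment of size 6: 1–D, 2–C, 3–F, 4–A, 5–E, 6–B.
This saturates every left vertex, so 6 is the maximum.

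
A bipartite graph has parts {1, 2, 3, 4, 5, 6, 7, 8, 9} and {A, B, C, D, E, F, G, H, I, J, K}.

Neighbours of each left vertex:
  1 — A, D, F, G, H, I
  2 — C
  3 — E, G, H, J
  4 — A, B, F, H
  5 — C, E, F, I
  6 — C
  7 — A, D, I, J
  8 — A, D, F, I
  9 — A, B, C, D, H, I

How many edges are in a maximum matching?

One maximum matching: 1-G, 2-C, 3-E, 4-B, 5-F, 7-J, 8-I, 9-A.
The set {2, 6} has only 1 neighbour ({C}), so by Hall's theorem at most 8 of the 9 left vertices can be matched.

8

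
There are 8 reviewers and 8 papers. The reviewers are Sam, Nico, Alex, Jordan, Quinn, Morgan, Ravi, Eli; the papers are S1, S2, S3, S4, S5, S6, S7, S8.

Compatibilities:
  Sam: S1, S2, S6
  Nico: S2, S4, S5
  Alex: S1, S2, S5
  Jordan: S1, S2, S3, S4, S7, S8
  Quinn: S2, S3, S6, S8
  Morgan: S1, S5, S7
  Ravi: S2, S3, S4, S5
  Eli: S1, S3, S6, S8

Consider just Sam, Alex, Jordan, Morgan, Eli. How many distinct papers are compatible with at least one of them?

8

The union of neighbours of {Sam, Alex, Jordan, Morgan, Eli} is {S1, S2, S3, S4, S5, S6, S7, S8}, which has 8 elements.
Since |N(S)| = 8 ≥ |S| = 5, Hall's condition holds for this subset.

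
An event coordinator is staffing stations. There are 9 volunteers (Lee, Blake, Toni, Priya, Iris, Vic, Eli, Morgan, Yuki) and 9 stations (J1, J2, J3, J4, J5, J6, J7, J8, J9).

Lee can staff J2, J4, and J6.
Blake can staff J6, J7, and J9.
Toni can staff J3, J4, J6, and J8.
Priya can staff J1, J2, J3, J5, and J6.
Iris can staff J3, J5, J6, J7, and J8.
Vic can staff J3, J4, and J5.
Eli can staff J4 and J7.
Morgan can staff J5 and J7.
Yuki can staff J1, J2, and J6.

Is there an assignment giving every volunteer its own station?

For example, pair Lee-J2, Blake-J9, Toni-J8, Priya-J1, Iris-J3, Vic-J5, Eli-J4, Morgan-J7, Yuki-J6.
All 9 volunteers are covered.

Yes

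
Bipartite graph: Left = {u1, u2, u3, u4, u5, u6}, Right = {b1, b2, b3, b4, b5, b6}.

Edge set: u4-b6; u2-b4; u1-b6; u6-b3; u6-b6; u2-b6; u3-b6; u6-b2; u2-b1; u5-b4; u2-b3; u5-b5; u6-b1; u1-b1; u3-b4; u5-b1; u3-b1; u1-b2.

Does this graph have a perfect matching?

Yes

For example, pair u1→b2, u2→b4, u3→b1, u4→b6, u5→b5, u6→b3.
Every left vertex is matched, so this is a perfect matching.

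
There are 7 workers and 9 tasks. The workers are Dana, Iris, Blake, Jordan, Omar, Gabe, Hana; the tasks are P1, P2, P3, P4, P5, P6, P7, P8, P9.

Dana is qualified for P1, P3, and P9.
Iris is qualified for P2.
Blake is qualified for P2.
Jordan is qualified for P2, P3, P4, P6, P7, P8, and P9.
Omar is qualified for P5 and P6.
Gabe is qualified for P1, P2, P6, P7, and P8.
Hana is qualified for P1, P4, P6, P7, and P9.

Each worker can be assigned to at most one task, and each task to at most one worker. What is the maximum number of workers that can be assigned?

6

A valid assignment of size 6: Dana-P9, Iris-P2, Jordan-P3, Omar-P5, Gabe-P7, Hana-P1.
The set {Iris, Blake} has only 1 neighbour ({P2}), so by Hall's theorem at most 6 of the 7 workers can be matched.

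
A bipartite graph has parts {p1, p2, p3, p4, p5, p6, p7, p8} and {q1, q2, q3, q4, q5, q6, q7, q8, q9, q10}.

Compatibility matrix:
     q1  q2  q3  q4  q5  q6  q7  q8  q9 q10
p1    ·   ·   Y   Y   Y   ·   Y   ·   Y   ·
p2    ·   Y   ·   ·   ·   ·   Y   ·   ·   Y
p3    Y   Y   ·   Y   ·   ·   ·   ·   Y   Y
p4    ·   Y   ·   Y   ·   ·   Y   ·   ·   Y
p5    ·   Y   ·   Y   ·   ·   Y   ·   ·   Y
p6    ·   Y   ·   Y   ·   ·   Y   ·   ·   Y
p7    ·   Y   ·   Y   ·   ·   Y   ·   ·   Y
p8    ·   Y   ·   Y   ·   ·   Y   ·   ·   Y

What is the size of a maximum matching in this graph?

One maximum matching: p1–q9, p2–q10, p3–q1, p4–q4, p5–q7, p6–q2.
The set {p2, p4, p5, p6, p7, p8} has only 4 neighbours ({q10, q2, q4, q7}), so by Hall's theorem at most 6 of the 8 left vertices can be matched.

6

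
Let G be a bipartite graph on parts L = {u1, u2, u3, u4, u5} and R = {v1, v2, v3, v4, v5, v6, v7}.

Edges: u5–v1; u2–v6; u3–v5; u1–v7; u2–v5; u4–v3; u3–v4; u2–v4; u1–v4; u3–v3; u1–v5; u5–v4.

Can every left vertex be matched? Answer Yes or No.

Yes

One maximum matching: u1→v7, u2→v6, u3→v4, u4→v3, u5→v1.
All 5 left vertices are covered.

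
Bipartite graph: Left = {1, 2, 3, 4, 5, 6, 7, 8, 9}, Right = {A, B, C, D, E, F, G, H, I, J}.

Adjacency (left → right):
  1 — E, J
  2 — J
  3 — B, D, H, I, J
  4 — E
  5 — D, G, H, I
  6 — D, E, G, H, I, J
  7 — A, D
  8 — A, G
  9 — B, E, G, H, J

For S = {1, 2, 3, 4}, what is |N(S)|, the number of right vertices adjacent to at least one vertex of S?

6

The union of neighbours of {1, 2, 3, 4} is {B, D, E, H, I, J}, which has 6 elements.
Since |N(S)| = 6 ≥ |S| = 4, Hall's condition holds for this subset.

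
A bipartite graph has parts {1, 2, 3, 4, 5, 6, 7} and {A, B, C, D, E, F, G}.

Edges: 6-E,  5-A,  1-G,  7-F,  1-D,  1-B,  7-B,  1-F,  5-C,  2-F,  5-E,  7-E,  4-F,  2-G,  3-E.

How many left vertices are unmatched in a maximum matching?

1

One maximum matching: 1–D, 2–G, 3–E, 4–F, 5–C, 7–B.
The set {3, 6} has only 1 neighbour ({E}), so by Hall's theorem at most 6 of the 7 left vertices can be matched.
That matches 6 of the 7, leaving 1 unmatched; no matching can do better.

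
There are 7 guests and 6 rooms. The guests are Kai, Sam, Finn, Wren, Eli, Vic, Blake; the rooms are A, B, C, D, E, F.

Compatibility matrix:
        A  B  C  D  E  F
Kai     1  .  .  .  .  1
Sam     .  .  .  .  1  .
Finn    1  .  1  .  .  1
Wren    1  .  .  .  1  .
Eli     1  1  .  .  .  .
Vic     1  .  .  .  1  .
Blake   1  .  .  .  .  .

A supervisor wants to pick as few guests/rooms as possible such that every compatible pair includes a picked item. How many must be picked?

{Kai, Finn, Eli, A, E} is a vertex cover of size 5: every edge has an endpoint in this set.
No smaller cover exists because Kai–F, Sam–E, Finn–C, Wren–A, Eli–B is a matching of size 5, and a cover must include an endpoint of each of these disjoint edges (König's theorem).

5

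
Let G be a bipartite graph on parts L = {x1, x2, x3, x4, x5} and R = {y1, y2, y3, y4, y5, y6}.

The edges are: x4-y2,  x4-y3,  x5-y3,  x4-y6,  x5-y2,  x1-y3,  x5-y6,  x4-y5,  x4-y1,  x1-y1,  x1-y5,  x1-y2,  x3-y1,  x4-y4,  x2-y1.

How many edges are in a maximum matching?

A valid assignment of size 4: x1→y2, x2→y1, x4→y6, x5→y3.
The set {x2, x3} has only 1 neighbour ({y1}), so by Hall's theorem at most 4 of the 5 left vertices can be matched.

4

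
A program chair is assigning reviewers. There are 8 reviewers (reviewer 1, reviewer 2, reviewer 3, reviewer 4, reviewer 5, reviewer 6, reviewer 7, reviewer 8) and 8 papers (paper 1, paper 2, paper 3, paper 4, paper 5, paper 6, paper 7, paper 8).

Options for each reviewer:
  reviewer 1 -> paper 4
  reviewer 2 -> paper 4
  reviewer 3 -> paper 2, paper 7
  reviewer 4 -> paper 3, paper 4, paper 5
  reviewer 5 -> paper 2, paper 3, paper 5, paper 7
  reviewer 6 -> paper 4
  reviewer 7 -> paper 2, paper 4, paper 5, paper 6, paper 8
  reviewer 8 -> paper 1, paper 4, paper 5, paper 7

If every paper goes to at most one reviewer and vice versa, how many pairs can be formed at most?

One maximum matching: reviewer 1-paper 4, reviewer 3-paper 2, reviewer 4-paper 5, reviewer 5-paper 3, reviewer 7-paper 6, reviewer 8-paper 7.
The set {reviewer 1, reviewer 2, reviewer 6} has only 1 neighbour ({paper 4}), so by Hall's theorem at most 6 of the 8 reviewers can be matched.

6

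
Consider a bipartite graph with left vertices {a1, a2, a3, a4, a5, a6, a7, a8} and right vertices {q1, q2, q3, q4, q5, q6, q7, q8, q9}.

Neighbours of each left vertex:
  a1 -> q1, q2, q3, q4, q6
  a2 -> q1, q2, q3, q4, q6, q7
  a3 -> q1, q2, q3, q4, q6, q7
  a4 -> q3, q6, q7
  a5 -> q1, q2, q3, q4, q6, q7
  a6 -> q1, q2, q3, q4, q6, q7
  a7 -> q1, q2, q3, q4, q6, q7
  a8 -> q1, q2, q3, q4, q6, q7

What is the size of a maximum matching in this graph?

6

A valid assignment of size 6: a1–q1, a2–q7, a3–q2, a4–q3, a5–q4, a6–q6.
The set {a1, a2, a3, a4, a5, a6, a7, a8} has only 6 neighbours ({q1, q2, q3, q4, q6, q7}), so by Hall's theorem at most 6 of the 8 left vertices can be matched.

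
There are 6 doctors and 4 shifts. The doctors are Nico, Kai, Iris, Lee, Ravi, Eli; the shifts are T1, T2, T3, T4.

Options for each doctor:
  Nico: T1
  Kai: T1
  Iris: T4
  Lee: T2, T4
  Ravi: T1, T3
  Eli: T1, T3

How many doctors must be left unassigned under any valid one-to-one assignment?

2

For example, pair Nico–T1, Iris–T4, Lee–T2, Ravi–T3.
The set {Nico, Kai, Ravi, Eli} has only 2 neighbours ({T1, T3}), so by Hall's theorem at most 4 of the 6 doctors can be matched.
That matches 4 of the 6, leaving 2 unmatched; no matching can do better.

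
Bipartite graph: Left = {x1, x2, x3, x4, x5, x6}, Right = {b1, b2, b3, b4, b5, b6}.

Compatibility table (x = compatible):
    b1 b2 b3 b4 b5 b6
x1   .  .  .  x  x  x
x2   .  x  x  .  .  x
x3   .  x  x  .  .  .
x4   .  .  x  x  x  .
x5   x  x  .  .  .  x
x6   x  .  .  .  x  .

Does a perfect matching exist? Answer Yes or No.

Yes

For example, pair x1-b6, x2-b3, x3-b2, x4-b4, x5-b1, x6-b5.
Every left vertex is matched, so this is a perfect matching.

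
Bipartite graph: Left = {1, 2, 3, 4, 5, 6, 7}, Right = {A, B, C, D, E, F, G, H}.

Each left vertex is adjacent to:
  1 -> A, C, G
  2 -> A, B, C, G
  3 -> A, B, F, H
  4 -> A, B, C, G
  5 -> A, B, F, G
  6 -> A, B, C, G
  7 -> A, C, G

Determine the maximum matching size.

6

One maximum matching: 1→A, 2→G, 3→H, 4→C, 5→F, 6→B.
The set {1, 2, 4, 6, 7} has only 4 neighbours ({A, B, C, G}), so by Hall's theorem at most 6 of the 7 left vertices can be matched.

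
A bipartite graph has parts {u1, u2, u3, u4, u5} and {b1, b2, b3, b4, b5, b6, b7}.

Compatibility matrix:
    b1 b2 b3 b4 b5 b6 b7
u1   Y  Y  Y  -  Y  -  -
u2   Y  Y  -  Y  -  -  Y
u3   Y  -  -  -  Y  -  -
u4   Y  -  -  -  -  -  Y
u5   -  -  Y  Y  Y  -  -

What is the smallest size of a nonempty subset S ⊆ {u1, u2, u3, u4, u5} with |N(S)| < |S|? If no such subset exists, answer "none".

A matching saturating every left vertex exists, for instance u1→b2, u2→b4, u3→b5, u4→b7, u5→b3.
By Hall's marriage theorem, this means |N(S)| ≥ |S| for every subset S, so no violating subset exists.

none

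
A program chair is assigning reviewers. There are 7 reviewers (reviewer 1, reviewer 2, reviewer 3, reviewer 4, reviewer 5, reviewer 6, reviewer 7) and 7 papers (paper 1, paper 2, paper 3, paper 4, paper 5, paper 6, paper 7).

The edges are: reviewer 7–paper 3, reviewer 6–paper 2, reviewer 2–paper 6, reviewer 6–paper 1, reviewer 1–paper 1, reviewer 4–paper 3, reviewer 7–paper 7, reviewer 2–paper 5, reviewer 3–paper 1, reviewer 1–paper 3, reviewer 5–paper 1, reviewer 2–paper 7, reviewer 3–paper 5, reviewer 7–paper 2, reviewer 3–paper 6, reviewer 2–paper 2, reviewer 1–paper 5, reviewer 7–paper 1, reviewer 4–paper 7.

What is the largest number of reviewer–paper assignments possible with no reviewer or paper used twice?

6

A valid assignment of size 6: reviewer 1-paper 5, reviewer 2-paper 7, reviewer 3-paper 6, reviewer 4-paper 3, reviewer 5-paper 1, reviewer 6-paper 2.
The set {reviewer 1, reviewer 2, reviewer 3, reviewer 4, reviewer 5, reviewer 6, reviewer 7} has only 6 neighbours ({paper 1, paper 2, paper 3, paper 5, paper 6, paper 7}), so by Hall's theorem at most 6 of the 7 reviewers can be matched.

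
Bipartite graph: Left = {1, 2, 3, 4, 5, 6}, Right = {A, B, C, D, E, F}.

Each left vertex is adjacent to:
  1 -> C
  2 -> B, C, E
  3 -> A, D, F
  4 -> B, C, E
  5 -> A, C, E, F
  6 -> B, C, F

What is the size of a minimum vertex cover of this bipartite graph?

The 6 edges 1–C, 2–E, 3–D, 4–B, 5–A, 6–F form a matching, so any vertex cover needs at least 6 vertices (one per matched edge).
Conversely {1, 2, 3, 4, 5, 6} meets every edge and has exactly 6 vertices, so 6 is optimal.

6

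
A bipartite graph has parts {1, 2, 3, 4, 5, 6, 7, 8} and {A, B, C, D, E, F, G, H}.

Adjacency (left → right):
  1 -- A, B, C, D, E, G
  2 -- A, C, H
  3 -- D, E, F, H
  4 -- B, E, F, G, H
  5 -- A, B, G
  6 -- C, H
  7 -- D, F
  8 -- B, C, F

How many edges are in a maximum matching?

For example, pair 1→D, 2→A, 3→H, 4→E, 5→G, 6→C, 7→F, 8→B.
All 8 left vertices are matched, so no larger matching exists.

8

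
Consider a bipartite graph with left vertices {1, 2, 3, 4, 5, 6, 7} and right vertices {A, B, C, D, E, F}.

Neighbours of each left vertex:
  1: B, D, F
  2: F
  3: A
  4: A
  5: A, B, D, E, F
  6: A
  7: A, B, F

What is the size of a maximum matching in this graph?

5

A valid assignment of size 5: 1–D, 2–F, 3–A, 5–E, 7–B.
The set {3, 4, 6} has only 1 neighbour ({A}), so by Hall's theorem at most 5 of the 7 left vertices can be matched.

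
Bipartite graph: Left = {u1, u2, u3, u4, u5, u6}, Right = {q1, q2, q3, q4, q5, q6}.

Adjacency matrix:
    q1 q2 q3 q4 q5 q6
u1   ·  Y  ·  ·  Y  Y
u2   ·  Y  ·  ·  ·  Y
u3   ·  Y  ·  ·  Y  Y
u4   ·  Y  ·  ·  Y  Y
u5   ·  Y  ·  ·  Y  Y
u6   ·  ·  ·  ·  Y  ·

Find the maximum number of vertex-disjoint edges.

For example, pair u1-q5, u2-q6, u3-q2.
The set {u1, u2, u3, u4, u5, u6} has only 3 neighbours ({q2, q5, q6}), so by Hall's theorem at most 3 of the 6 left vertices can be matched.

3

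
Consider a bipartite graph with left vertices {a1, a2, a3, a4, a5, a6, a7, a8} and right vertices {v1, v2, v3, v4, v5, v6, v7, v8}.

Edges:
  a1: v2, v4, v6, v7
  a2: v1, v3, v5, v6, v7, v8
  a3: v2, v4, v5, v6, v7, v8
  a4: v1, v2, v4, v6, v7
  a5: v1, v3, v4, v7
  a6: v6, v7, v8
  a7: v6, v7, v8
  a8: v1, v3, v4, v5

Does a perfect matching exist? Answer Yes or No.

For example, pair a1–v7, a2–v5, a3–v4, a4–v2, a5–v3, a6–v6, a7–v8, a8–v1.
Every left vertex is matched, so this is a perfect matching.

Yes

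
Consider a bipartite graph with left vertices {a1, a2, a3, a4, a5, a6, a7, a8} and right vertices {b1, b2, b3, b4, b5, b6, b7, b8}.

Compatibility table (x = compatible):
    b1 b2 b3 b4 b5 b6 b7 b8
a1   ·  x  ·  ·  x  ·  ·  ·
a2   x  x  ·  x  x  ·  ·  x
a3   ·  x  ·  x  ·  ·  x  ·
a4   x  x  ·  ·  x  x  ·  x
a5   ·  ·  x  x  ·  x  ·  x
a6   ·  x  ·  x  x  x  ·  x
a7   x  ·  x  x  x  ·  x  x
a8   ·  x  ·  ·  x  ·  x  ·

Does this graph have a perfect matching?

Yes

A valid assignment of size 8: a1-b2, a2-b4, a3-b7, a4-b1, a5-b3, a6-b6, a7-b8, a8-b5.
Every left vertex is matched, so this is a perfect matching.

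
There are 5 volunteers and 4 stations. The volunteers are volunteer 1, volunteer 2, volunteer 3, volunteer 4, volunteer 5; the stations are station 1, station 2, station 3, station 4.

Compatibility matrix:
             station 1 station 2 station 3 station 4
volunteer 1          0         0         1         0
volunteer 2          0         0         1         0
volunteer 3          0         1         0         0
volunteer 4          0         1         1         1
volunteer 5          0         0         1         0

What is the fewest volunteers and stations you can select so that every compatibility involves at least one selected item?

3

A maximum matching has 3 edges (e.g. volunteer 1–station 3, volunteer 3–station 2, volunteer 4–station 4).
By König's theorem the minimum vertex cover has the same size. One such cover is {volunteer 3, volunteer 4, station 3}.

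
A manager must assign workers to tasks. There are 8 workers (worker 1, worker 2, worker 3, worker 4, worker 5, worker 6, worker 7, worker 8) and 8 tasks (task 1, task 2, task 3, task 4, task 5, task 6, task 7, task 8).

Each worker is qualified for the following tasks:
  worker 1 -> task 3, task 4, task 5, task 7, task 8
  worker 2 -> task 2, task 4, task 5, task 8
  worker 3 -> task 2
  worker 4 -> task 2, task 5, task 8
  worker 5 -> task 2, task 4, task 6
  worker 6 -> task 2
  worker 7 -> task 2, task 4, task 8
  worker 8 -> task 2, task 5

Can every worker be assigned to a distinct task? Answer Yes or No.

The set {worker 2, worker 3, worker 4, worker 6, worker 7, worker 8} has only 4 neighbours ({task 2, task 4, task 5, task 8}), so by Hall's theorem at most 6 of the 8 workers can be matched.
Hence no matching covers every worker.

No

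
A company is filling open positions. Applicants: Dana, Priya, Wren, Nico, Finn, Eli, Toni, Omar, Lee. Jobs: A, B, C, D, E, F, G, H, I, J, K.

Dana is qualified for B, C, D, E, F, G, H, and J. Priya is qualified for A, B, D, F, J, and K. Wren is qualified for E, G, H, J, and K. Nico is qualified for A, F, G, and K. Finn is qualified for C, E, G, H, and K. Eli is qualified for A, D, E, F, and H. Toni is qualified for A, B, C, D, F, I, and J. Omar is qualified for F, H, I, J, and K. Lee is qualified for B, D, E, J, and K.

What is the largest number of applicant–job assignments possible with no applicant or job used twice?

A valid assignment of size 9: Dana-G, Priya-A, Wren-H, Nico-F, Finn-E, Eli-D, Toni-B, Omar-K, Lee-J.
All 9 applicants are matched, so no larger matching exists.

9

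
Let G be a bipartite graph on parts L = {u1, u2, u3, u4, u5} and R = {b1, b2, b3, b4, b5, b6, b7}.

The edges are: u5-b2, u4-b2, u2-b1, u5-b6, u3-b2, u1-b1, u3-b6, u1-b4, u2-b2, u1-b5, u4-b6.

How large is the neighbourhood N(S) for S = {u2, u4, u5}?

3

The union of neighbours of {u2, u4, u5} is {b1, b2, b6}, which has 3 elements.
Since |N(S)| = 3 ≥ |S| = 3, Hall's condition holds for this subset.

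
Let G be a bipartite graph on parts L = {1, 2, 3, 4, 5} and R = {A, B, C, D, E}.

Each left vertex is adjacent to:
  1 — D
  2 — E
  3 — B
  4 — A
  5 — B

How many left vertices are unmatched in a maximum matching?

1

A valid assignment of size 4: 1-D, 2-E, 3-B, 4-A.
The set {3, 5} has only 1 neighbour ({B}), so by Hall's theorem at most 4 of the 5 left vertices can be matched.
That matches 4 of the 5, leaving 1 unmatched; no matching can do better.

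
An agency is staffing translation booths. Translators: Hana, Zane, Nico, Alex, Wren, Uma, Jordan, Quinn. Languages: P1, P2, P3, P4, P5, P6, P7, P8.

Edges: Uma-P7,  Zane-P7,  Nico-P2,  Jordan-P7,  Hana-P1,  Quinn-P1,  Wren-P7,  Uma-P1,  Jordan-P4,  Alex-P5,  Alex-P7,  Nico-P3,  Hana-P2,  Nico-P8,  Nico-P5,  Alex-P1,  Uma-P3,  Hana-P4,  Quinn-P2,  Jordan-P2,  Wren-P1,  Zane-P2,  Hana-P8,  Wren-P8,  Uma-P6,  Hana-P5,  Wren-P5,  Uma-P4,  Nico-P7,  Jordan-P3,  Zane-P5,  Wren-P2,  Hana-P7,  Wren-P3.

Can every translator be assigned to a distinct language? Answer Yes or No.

A valid assignment of size 8: Hana→P2, Zane→P7, Nico→P8, Alex→P5, Wren→P3, Uma→P6, Jordan→P4, Quinn→P1.
Every translator is matched, so this is a perfect matching.

Yes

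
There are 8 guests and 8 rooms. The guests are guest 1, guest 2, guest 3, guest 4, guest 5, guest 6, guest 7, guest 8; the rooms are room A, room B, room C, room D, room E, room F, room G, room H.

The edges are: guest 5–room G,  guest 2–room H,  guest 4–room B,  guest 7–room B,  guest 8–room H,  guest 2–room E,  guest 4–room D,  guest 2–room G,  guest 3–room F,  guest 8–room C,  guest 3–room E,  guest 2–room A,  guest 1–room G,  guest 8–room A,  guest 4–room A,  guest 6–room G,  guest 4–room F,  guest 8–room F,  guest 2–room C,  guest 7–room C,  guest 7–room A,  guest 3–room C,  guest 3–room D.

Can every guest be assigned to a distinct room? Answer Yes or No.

The set {guest 1, guest 5, guest 6} has only 1 neighbour ({room G}), so by Hall's theorem at most 6 of the 8 guests can be matched.
Hence no matching covers every guest.

No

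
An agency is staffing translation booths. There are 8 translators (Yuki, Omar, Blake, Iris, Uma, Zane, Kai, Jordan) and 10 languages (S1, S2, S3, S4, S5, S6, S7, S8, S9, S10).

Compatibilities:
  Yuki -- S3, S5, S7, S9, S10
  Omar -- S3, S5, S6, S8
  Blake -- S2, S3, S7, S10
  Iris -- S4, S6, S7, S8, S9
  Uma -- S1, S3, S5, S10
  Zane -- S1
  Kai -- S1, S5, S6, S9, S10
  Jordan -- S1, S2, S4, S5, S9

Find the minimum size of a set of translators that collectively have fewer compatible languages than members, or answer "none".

none

A matching saturating every translator exists, for instance Yuki→S7, Omar→S8, Blake→S10, Iris→S6, Uma→S3, Zane→S1, Kai→S9, Jordan→S2.
By Hall's marriage theorem, this means |N(S)| ≥ |S| for every subset S, so no violating subset exists.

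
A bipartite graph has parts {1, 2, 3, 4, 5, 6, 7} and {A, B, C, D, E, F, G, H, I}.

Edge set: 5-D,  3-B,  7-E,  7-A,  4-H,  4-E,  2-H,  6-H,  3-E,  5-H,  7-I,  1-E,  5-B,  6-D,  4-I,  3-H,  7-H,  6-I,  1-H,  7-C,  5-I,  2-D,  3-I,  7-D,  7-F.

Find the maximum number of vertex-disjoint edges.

For example, pair 1→H, 2→D, 3→E, 4→I, 5→B, 7→A.
The set {1, 2, 3, 4, 5, 6} has only 5 neighbours ({B, D, E, H, I}), so by Hall's theorem at most 6 of the 7 left vertices can be matched.

6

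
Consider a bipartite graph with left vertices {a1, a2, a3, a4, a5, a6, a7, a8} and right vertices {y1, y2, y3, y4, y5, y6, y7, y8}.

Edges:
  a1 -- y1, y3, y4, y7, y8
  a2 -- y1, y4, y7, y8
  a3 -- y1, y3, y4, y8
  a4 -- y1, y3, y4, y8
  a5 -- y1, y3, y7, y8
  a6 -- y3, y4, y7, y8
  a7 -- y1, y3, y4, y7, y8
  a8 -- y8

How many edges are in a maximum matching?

One maximum matching: a1–y7, a2–y8, a3–y4, a4–y1, a5–y3.
The set {a1, a2, a3, a4, a5, a6, a7, a8} has only 5 neighbours ({y1, y3, y4, y7, y8}), so by Hall's theorem at most 5 of the 8 left vertices can be matched.

5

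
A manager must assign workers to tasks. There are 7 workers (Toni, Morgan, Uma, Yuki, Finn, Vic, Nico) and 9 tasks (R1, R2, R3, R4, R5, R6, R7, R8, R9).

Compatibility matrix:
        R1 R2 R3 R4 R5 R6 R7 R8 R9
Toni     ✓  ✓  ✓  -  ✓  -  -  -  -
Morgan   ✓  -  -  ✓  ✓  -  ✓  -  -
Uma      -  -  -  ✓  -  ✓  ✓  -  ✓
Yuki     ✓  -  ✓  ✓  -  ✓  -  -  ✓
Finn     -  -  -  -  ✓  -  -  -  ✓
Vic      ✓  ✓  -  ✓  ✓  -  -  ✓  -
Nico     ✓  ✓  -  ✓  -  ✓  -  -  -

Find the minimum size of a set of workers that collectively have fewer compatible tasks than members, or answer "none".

A matching saturating every worker exists, for instance Toni→R3, Morgan→R7, Uma→R9, Yuki→R6, Finn→R5, Vic→R2, Nico→R4.
By Hall's marriage theorem, this means |N(S)| ≥ |S| for every subset S, so no violating subset exists.

none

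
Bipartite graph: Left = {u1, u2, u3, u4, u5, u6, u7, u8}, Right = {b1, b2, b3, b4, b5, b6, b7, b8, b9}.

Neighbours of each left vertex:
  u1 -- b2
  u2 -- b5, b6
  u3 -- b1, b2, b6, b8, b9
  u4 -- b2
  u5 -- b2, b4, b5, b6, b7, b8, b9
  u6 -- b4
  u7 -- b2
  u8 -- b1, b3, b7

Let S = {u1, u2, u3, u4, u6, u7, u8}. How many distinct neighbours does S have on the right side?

9

The union of neighbours of {u1, u2, u3, u4, u6, u7, u8} is {b1, b2, b3, b4, b5, b6, b7, b8, b9}, which has 9 elements.
Since |N(S)| = 9 ≥ |S| = 7, Hall's condition holds for this subset.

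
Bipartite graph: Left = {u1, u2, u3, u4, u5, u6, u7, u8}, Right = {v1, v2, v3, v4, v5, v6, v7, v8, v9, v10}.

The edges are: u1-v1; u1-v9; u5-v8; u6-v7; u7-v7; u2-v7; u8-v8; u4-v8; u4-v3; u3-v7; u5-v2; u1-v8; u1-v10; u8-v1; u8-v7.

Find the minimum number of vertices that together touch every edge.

5

The 5 edges u1–v10, u2–v7, u4–v3, u5–v2, u8–v1 form a matching, so any vertex cover needs at least 5 vertices (one per matched edge).
Conversely {u1, u4, u5, u8, v7} meets every edge and has exactly 5 vertices, so 5 is optimal.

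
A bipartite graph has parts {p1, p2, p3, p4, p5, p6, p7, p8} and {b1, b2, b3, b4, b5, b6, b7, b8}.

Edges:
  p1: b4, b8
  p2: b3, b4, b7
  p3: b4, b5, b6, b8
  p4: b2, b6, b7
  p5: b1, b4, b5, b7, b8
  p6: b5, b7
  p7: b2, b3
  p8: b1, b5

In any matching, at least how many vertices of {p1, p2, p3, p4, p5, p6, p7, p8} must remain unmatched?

0

A valid assignment of size 8: p1→b4, p2→b3, p3→b8, p4→b6, p5→b1, p6→b7, p7→b2, p8→b5.
This saturates every left vertex, so 8 is the maximum.
That matches 8 of the 8, leaving 0 unmatched; no matching can do better.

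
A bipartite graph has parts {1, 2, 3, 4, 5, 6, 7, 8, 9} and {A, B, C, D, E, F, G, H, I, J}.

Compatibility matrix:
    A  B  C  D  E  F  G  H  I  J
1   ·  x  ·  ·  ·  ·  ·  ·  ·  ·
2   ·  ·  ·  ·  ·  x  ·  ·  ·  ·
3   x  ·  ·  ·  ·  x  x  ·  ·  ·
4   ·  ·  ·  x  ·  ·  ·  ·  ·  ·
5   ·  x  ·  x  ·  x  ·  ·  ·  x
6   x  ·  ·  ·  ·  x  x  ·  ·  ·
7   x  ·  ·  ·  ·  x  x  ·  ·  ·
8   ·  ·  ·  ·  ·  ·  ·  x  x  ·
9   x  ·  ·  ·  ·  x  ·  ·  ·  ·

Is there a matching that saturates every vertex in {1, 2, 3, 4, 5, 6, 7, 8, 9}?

The set {2, 3, 6, 7, 9} has only 3 neighbours ({A, F, G}), so by Hall's theorem at most 7 of the 9 left vertices can be matched.
Hence no matching covers every left vertex.

No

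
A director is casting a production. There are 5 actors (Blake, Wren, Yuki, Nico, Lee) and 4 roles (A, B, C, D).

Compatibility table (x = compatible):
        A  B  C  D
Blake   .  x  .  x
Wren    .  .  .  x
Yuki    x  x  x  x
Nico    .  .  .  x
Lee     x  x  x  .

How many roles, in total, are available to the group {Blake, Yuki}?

4

The union of neighbours of {Blake, Yuki} is {A, B, C, D}, which has 4 elements.
Since |N(S)| = 4 ≥ |S| = 2, Hall's condition holds for this subset.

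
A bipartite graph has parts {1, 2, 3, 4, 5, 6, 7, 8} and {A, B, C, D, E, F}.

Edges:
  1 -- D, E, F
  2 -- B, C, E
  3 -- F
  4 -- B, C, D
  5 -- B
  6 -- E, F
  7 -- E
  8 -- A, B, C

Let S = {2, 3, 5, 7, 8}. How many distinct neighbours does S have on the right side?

The union of neighbours of {2, 3, 5, 7, 8} is {A, B, C, E, F}, which has 5 elements.
Since |N(S)| = 5 ≥ |S| = 5, Hall's condition holds for this subset.

5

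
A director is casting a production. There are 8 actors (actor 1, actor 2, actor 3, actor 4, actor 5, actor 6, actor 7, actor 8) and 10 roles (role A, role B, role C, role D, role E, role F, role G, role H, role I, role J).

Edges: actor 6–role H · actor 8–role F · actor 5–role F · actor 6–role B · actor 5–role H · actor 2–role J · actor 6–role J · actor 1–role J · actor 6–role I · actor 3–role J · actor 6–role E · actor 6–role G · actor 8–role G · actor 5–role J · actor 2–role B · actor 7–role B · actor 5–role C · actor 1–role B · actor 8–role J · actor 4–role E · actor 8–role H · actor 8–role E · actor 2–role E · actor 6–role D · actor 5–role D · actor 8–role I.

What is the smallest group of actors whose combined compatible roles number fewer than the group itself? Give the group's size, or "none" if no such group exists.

Take S = {actor 1, actor 3, actor 7}. Its neighbourhood is {role B, role J}, so |N(S)| = 2 < |S| = 3.
Every subset of size less than 3 has at least as many neighbours as members, so 3 is the minimum.

3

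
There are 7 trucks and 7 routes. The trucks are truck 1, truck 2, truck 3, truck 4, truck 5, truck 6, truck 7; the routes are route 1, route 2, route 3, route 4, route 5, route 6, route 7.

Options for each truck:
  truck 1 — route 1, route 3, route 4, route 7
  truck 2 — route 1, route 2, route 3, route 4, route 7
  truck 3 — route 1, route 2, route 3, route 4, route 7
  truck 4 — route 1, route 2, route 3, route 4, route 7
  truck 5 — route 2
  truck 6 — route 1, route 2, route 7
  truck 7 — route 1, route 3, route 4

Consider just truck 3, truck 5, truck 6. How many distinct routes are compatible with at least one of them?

5

The union of neighbours of {truck 3, truck 5, truck 6} is {route 1, route 2, route 3, route 4, route 7}, which has 5 elements.
Since |N(S)| = 5 ≥ |S| = 3, Hall's condition holds for this subset.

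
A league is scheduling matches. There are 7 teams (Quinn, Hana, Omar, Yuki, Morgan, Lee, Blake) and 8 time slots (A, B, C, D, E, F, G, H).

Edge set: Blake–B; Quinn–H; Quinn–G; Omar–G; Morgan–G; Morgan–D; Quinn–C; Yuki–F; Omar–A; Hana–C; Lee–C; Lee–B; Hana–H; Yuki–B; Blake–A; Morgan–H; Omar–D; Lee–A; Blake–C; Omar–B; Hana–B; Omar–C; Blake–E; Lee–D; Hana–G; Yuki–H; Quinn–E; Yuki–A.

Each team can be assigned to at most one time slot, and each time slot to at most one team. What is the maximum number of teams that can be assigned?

7

A valid assignment of size 7: Quinn–E, Hana–G, Omar–A, Yuki–F, Morgan–D, Lee–C, Blake–B.
All 7 teams are matched, so no larger matching exists.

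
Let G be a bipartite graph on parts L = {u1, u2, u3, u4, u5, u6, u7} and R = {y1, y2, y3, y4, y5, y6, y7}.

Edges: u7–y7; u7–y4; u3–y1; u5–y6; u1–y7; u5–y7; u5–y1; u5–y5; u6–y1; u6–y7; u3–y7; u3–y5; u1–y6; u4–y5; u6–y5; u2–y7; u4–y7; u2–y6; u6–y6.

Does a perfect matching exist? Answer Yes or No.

The set {u1, u2, u3, u4, u5, u6} has only 4 neighbours ({y1, y5, y6, y7}), so by Hall's theorem at most 5 of the 7 left vertices can be matched.
Hence no matching covers every left vertex.

No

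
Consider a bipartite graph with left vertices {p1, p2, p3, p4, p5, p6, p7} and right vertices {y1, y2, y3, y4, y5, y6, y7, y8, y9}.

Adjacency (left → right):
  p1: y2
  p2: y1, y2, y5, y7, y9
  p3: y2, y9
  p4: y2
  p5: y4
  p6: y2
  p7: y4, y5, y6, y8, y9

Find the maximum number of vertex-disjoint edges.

For example, pair p1-y2, p2-y7, p3-y9, p5-y4, p7-y6.
The set {p1, p4, p6} has only 1 neighbour ({y2}), so by Hall's theorem at most 5 of the 7 left vertices can be matched.

5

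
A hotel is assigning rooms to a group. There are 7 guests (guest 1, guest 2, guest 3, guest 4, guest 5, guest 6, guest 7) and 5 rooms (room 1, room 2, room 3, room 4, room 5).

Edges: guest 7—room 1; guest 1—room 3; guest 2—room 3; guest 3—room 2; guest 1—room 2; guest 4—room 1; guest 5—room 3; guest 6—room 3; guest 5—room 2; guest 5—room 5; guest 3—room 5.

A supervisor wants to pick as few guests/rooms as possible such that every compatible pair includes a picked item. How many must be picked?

{room 1, room 2, room 3, room 5} is a vertex cover of size 4: every edge has an endpoint in this set.
No smaller cover exists because guest 1–room 2, guest 2–room 3, guest 3–room 5, guest 4–room 1 is a matching of size 4, and a cover must include an endpoint of each of these disjoint edges (König's theorem).

4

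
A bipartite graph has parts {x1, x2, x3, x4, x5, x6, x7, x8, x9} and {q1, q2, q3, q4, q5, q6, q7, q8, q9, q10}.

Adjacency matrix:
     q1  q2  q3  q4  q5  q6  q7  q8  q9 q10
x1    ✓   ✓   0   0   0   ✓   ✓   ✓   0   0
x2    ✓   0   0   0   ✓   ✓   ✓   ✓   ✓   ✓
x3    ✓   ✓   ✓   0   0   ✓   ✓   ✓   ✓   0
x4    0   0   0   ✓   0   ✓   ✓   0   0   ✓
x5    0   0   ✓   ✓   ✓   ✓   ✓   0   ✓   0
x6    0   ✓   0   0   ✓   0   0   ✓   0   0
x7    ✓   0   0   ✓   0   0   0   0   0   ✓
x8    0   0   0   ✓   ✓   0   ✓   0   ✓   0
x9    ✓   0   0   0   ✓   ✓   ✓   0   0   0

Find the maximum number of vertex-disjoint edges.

For example, pair x1–q1, x2–q9, x3–q8, x4–q7, x5–q4, x6–q2, x7–q10, x8–q5, x9–q6.
This saturates every left vertex, so 9 is the maximum.

9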